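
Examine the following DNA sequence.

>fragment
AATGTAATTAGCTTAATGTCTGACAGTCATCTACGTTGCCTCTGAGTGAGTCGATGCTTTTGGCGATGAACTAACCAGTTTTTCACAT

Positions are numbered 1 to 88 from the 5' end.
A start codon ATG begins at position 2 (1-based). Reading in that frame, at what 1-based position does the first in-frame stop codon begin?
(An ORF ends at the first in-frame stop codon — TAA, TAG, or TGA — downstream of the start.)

5

Codons from position 2: ATG (2–4), TAA (5–7).
TAA is a stop codon; it begins at position 5.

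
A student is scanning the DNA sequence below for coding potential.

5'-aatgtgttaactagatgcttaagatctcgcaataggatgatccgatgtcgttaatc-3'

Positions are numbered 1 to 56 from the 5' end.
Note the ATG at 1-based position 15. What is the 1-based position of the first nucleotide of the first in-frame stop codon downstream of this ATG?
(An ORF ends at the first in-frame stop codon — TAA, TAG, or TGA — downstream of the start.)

33

Codons from position 15: ATG (15–17), CTT (18–20), AAG (21–23), ATC (24–26), TCG (27–29), CAA (30–32), TAG (33–35).
TAG is a stop codon; it begins at position 33.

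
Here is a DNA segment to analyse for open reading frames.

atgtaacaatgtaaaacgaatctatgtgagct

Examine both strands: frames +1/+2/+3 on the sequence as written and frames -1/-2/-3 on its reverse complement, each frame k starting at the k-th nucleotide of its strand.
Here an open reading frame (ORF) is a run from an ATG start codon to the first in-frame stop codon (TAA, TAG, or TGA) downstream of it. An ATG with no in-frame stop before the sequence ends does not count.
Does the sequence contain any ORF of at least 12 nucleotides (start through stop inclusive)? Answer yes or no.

no

Reverse complement (5'→3'): AGCTCACATAGATTCGTTTTACATTGTTACAT
Frame +1: ATG TAA CAA TGT AAA ACG AAT CTA TGT GAG — ATG at 1, stop TAA at 4 → 6 nt.
Frame +2: TGT AAC AAT GTA AAA CGA ATC TAT GTG AGC — no ATG→stop ORF.
Frame +3: GTA ACA ATG TAA AAC GAA TCT ATG TGA GCT — ATG at 9, stop TAA at 12 → 6 nt; ATG at 24, stop TGA at 27 → 6 nt.
Frame -1: AGC TCA CAT AGA TTC GTT TTA CAT TGT TAC — no ATG→stop ORF.
Frame -2: GCT CAC ATA GAT TCG TTT TAC ATT GTT ACA — no ATG→stop ORF.
Frame -3: CTC ACA TAG ATT CGT TTT ACA TTG TTA CAT — no ATG→stop ORF.
Largest ORF found is 6 nucleotides < 12, so no.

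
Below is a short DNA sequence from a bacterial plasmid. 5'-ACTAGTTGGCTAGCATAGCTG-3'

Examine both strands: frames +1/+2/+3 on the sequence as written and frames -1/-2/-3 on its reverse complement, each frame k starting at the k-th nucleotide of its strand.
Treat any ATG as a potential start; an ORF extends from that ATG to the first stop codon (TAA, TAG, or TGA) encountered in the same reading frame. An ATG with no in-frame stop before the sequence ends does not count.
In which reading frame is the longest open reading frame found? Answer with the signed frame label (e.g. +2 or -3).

-3

Reverse complement (5'→3'): CAGCTATGCTAGCCAACTAGT
Frame +1: ACT AGT TGG CTA GCA TAG CTG — no ATG→stop ORF.
Frame +2: CTA GTT GGC TAG CAT AGC — no ATG→stop ORF.
Frame +3: TAG TTG GCT AGC ATA GCT — no ATG→stop ORF.
Frame -1: CAG CTA TGC TAG CCA ACT AGT — no ATG→stop ORF.
Frame -2: AGC TAT GCT AGC CAA CTA — no ATG→stop ORF.
Frame -3: GCT ATG CTA GCC AAC TAG — ATG at 6, stop TAG at 18 → 15 nt.
Longest ORF is 15 nt in frame -3 (positions 6–20).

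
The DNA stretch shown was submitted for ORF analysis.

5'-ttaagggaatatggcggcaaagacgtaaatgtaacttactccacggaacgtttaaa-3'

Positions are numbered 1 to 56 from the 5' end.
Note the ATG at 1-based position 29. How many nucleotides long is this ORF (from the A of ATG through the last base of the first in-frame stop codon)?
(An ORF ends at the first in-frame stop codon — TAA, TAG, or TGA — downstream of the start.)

Codons from position 29: ATG (29–31), TAA (32–34).
TAA is the first in-frame stop; ORF spans 29–34, 6 nucleotides.

6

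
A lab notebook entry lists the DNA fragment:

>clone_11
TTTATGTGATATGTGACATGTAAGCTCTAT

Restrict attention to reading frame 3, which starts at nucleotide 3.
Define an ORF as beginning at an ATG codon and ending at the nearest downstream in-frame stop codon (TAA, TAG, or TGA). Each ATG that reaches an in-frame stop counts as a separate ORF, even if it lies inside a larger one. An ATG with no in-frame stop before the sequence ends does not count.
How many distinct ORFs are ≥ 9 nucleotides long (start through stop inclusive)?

0

Frame 3: TAT GTG ATA TGT GAC ATG TAA GCT CTA — ATG at 18, stop TAA at 21 → 6 nt.
No ORF reaches 9 nucleotides. Count = 0.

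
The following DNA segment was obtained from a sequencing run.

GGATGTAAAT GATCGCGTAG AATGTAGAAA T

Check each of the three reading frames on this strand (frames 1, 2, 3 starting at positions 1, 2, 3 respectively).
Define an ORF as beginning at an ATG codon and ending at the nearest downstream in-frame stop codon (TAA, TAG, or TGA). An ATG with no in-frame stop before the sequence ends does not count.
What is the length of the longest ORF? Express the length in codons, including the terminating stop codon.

4

Frame 1: GGA TGT AAA TGA TCG CGT AGA ATG TAG AAA — ATG at 22, stop TAG at 25 → 6 nt.
Frame 2: GAT GTA AAT GAT CGC GTA GAA TGT AGA AAT — no ATG→stop ORF.
Frame 3: ATG TAA ATG ATC GCG TAG AAT GTA GAA — ATG at 3, stop TAA at 6 → 6 nt; ATG at 9, stop TAG at 18 → 12 nt.
Longest: frame 3, positions 9–20, 12 nt = 4 codons = 3 aa. → 4 codons.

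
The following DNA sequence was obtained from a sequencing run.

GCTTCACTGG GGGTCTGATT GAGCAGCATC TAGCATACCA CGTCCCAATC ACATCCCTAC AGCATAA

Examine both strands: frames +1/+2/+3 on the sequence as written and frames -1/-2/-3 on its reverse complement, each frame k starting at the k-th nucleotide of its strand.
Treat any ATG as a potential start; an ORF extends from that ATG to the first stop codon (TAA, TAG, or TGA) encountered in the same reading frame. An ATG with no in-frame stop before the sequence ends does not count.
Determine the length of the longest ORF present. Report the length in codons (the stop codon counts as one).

Reverse complement (5'→3'): TTATGCTGTAGGGATGTGATTGGGACGTGGTATGCTAGATGCTGCTCAATCAGACCCCCAGTGAAGC
Frame +1: GCT TCA CTG GGG GTC TGA TTG AGC AGC ATC TAG CAT ACC ACG TCC CAA TCA CAT CCC TAC AGC ATA — no ATG→stop ORF.
Frame +2: CTT CAC TGG GGG TCT GAT TGA GCA GCA TCT AGC ATA CCA CGT CCC AAT CAC ATC CCT ACA GCA TAA — no ATG→stop ORF.
Frame +3: TTC ACT GGG GGT CTG ATT GAG CAG CAT CTA GCA TAC CAC GTC CCA ATC ACA TCC CTA CAG CAT — no ATG→stop ORF.
Frame -1: TTA TGC TGT AGG GAT GTG ATT GGG ACG TGG TAT GCT AGA TGC TGC TCA ATC AGA CCC CCA GTG AAG — no ATG→stop ORF.
Frame -2: TAT GCT GTA GGG ATG TGA TTG GGA CGT GGT ATG CTA GAT GCT GCT CAA TCA GAC CCC CAG TGA AGC — ATG at 14, stop TGA at 17 → 6 nt; ATG at 32, stop TGA at 62 → 33 nt.
Frame -3: ATG CTG TAG GGA TGT GAT TGG GAC GTG GTA TGC TAG ATG CTG CTC AAT CAG ACC CCC AGT GAA — ATG at 3, stop TAG at 9 → 9 nt.
Longest: frame -2, positions 32–64, 33 nt = 11 codons = 10 aa. → 11 codons.

11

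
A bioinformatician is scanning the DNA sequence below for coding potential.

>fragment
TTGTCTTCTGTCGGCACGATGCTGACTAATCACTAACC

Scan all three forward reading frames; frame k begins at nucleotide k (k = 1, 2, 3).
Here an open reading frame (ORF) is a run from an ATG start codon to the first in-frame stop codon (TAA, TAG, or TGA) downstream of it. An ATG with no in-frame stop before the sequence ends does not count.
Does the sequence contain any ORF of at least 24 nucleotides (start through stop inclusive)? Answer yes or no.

no

Frame 1: TTG TCT TCT GTC GGC ACG ATG CTG ACT AAT CAC TAA — ATG at 19, stop TAA at 34 → 18 nt.
Frame 2: TGT CTT CTG TCG GCA CGA TGC TGA CTA ATC ACT AAC — no ATG→stop ORF.
Frame 3: GTC TTC TGT CGG CAC GAT GCT GAC TAA TCA CTA ACC — no ATG→stop ORF.
Largest ORF found is 18 nucleotides < 24, so no.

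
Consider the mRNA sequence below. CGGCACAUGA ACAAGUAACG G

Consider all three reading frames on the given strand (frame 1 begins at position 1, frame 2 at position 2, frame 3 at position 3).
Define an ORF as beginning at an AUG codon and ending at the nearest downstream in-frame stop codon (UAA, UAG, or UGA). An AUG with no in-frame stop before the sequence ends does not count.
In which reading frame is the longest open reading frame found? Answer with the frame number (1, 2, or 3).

1

Frame 1: CGG CAC AUG AAC AAG UAA CGG — AUG at 7, stop UAA at 16 → 12 nt.
Frame 2: GGC ACA UGA ACA AGU AAC — no AUG→stop ORF.
Frame 3: GCA CAU GAA CAA GUA ACG — no AUG→stop ORF.
Longest ORF is 12 nt in frame 1 (positions 7–18).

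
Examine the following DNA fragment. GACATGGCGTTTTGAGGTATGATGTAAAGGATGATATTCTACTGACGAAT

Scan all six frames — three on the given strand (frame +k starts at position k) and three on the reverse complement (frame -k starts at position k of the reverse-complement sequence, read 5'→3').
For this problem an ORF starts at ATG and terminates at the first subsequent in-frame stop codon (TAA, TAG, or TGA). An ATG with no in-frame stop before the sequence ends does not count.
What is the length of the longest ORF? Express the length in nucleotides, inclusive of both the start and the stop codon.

Reverse complement (5'→3'): ATTCGTCAGTAGAATATCATCCTTTACATCATACCTCAAAACGCCATGTC
Frame +1: GAC ATG GCG TTT TGA GGT ATG ATG TAA AGG ATG ATA TTC TAC TGA CGA — ATG at 4, stop TGA at 13 → 12 nt; ATG at 19, stop TAA at 25 → 9 nt; ATG at 22, stop TAA at 25 → 6 nt; ATG at 31, stop TGA at 43 → 15 nt.
Frame +2: ACA TGG CGT TTT GAG GTA TGA TGT AAA GGA TGA TAT TCT ACT GAC GAA — no ATG→stop ORF.
Frame +3: CAT GGC GTT TTG AGG TAT GAT GTA AAG GAT GAT ATT CTA CTG ACG AAT — no ATG→stop ORF.
Frame -1: ATT CGT CAG TAG AAT ATC ATC CTT TAC ATC ATA CCT CAA AAC GCC ATG — no ATG→stop ORF.
Frame -2: TTC GTC AGT AGA ATA TCA TCC TTT ACA TCA TAC CTC AAA ACG CCA TGT — no ATG→stop ORF.
Frame -3: TCG TCA GTA GAA TAT CAT CCT TTA CAT CAT ACC TCA AAA CGC CAT GTC — no ATG→stop ORF.
Longest: frame +1, positions 31–45, 15 nt = 5 codons = 4 aa. → 15 nucleotides.

15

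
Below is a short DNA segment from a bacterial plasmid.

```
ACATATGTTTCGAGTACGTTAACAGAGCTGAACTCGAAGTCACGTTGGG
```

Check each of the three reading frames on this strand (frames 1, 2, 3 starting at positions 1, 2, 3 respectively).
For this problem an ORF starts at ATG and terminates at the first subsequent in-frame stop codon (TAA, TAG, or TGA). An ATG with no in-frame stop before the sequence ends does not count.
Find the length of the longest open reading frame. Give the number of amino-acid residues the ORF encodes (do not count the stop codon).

Frame 1: ACA TAT GTT TCG AGT ACG TTA ACA GAG CTG AAC TCG AAG TCA CGT TGG — no ATG→stop ORF.
Frame 2: CAT ATG TTT CGA GTA CGT TAA CAG AGC TGA ACT CGA AGT CAC GTT GGG — ATG at 5, stop TAA at 20 → 18 nt.
Frame 3: ATA TGT TTC GAG TAC GTT AAC AGA GCT GAA CTC GAA GTC ACG TTG — no ATG→stop ORF.
Longest: frame 2, positions 5–22, 18 nt = 6 codons = 5 aa. → 5 amino acids.

5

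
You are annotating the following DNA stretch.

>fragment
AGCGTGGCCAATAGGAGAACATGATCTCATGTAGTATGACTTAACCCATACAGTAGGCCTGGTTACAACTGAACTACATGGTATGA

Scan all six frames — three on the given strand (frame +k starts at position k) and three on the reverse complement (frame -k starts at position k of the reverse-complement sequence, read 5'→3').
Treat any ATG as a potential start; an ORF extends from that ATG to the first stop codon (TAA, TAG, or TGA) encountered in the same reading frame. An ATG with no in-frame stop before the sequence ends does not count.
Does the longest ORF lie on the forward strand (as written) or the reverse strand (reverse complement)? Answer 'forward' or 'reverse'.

forward

Reverse complement (5'→3'): TCATACCATGTAGTTCAGTTGTAACCAGGCCTACTGTATGGGTTAAGTCATACTACATGAGATCATGTTCTCCTATTGGCCACGCT
Frame +1: AGC GTG GCC AAT AGG AGA ACA TGA TCT CAT GTA GTA TGA CTT AAC CCA TAC AGT AGG CCT GGT TAC AAC TGA ACT ACA TGG TAT — no ATG→stop ORF.
Frame +2: GCG TGG CCA ATA GGA GAA CAT GAT CTC ATG TAG TAT GAC TTA ACC CAT ACA GTA GGC CTG GTT ACA ACT GAA CTA CAT GGT ATG — ATG at 29, stop TAG at 32 → 6 nt.
Frame +3: CGT GGC CAA TAG GAG AAC ATG ATC TCA TGT AGT ATG ACT TAA CCC ATA CAG TAG GCC TGG TTA CAA CTG AAC TAC ATG GTA TGA — ATG at 21, stop TAA at 42 → 24 nt; ATG at 36, stop TAA at 42 → 9 nt; ATG at 78, stop TGA at 84 → 9 nt.
Frame -1: TCA TAC CAT GTA GTT CAG TTG TAA CCA GGC CTA CTG TAT GGG TTA AGT CAT ACT ACA TGA GAT CAT GTT CTC CTA TTG GCC ACG — no ATG→stop ORF.
Frame -2: CAT ACC ATG TAG TTC AGT TGT AAC CAG GCC TAC TGT ATG GGT TAA GTC ATA CTA CAT GAG ATC ATG TTC TCC TAT TGG CCA CGC — ATG at 8, stop TAG at 11 → 6 nt; ATG at 38, stop TAA at 44 → 9 nt.
Frame -3: ATA CCA TGT AGT TCA GTT GTA ACC AGG CCT ACT GTA TGG GTT AAG TCA TAC TAC ATG AGA TCA TGT TCT CCT ATT GGC CAC GCT — no ATG→stop ORF.
Forward-strand max 24 nt; reverse-strand max 9 nt. The forward strand has the longer ORF.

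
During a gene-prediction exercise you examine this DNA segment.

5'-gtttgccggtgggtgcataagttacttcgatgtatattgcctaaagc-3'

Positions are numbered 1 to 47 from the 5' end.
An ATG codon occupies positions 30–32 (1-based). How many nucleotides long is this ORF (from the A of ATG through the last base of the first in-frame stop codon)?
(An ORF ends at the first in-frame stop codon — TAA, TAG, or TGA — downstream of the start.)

Codons from position 30: ATG (30–32), TAT (33–35), ATT (36–38), GCC (39–41), TAA (42–44).
TAA is the first in-frame stop; ORF spans 30–44, 15 nucleotides.

15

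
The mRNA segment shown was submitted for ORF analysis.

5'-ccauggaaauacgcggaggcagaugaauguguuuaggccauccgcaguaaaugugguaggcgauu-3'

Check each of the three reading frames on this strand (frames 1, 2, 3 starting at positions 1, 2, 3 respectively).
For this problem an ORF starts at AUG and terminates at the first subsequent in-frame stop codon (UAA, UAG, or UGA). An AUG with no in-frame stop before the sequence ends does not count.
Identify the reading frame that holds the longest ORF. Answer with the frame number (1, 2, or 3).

3

Frame 1: CCA UGG AAA UAC GCG GAG GCA GAU GAA UGU GUU UAG GCC AUC CGC AGU AAA UGU GGU AGG CGA — no AUG→stop ORF.
Frame 2: CAU GGA AAU ACG CGG AGG CAG AUG AAU GUG UUU AGG CCA UCC GCA GUA AAU GUG GUA GGC GAU — no AUG→stop ORF.
Frame 3: AUG GAA AUA CGC GGA GGC AGA UGA AUG UGU UUA GGC CAU CCG CAG UAA AUG UGG UAG GCG AUU — AUG at 3, stop UGA at 24 → 24 nt; AUG at 27, stop UAA at 48 → 24 nt; AUG at 51, stop UAG at 57 → 9 nt.
Longest ORF is 24 nt in frame 3 (positions 3–26).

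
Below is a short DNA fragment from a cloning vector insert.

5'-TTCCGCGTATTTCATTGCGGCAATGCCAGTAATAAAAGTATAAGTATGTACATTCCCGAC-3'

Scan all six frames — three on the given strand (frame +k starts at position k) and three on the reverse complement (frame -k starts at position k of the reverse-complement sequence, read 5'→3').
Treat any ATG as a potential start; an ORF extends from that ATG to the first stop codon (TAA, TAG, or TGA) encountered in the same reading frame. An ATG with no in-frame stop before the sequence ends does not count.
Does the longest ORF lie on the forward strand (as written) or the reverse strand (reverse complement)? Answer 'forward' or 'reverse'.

Reverse complement (5'→3'): GTCGGGAATGTACATACTTATACTTTTATTACTGGCATTGCCGCAATGAAATACGCGGAA
Frame +1: TTC CGC GTA TTT CAT TGC GGC AAT GCC AGT AAT AAA AGT ATA AGT ATG TAC ATT CCC GAC — no ATG→stop ORF.
Frame +2: TCC GCG TAT TTC ATT GCG GCA ATG CCA GTA ATA AAA GTA TAA GTA TGT ACA TTC CCG — ATG at 23, stop TAA at 41 → 21 nt.
Frame +3: CCG CGT ATT TCA TTG CGG CAA TGC CAG TAA TAA AAG TAT AAG TAT GTA CAT TCC CGA — no ATG→stop ORF.
Frame -1: GTC GGG AAT GTA CAT ACT TAT ACT TTT ATT ACT GGC ATT GCC GCA ATG AAA TAC GCG GAA — no ATG→stop ORF.
Frame -2: TCG GGA ATG TAC ATA CTT ATA CTT TTA TTA CTG GCA TTG CCG CAA TGA AAT ACG CGG — ATG at 8, stop TGA at 47 → 42 nt.
Frame -3: CGG GAA TGT ACA TAC TTA TAC TTT TAT TAC TGG CAT TGC CGC AAT GAA ATA CGC GGA — no ATG→stop ORF.
Forward-strand max 21 nt; reverse-strand max 42 nt. The reverse strand has the longer ORF.

reverse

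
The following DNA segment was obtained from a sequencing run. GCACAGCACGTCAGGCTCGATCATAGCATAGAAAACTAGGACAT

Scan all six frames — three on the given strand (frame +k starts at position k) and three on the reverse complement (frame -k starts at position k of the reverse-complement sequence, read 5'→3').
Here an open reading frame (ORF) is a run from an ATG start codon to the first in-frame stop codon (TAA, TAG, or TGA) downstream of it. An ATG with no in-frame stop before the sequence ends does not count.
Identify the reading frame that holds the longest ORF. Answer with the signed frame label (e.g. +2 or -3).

Reverse complement (5'→3'): ATGTCCTAGTTTTCTATGCTATGATCGAGCCTGACGTGCTGTGC
Frame +1: GCA CAG CAC GTC AGG CTC GAT CAT AGC ATA GAA AAC TAG GAC — no ATG→stop ORF.
Frame +2: CAC AGC ACG TCA GGC TCG ATC ATA GCA TAG AAA ACT AGG ACA — no ATG→stop ORF.
Frame +3: ACA GCA CGT CAG GCT CGA TCA TAG CAT AGA AAA CTA GGA CAT — no ATG→stop ORF.
Frame -1: ATG TCC TAG TTT TCT ATG CTA TGA TCG AGC CTG ACG TGC TGT — ATG at 1, stop TAG at 7 → 9 nt; ATG at 16, stop TGA at 22 → 9 nt.
Frame -2: TGT CCT AGT TTT CTA TGC TAT GAT CGA GCC TGA CGT GCT GTG — no ATG→stop ORF.
Frame -3: GTC CTA GTT TTC TAT GCT ATG ATC GAG CCT GAC GTG CTG TGC — no ATG→stop ORF.
Longest ORF is 9 nt in frame -1 (positions 1–9).

-1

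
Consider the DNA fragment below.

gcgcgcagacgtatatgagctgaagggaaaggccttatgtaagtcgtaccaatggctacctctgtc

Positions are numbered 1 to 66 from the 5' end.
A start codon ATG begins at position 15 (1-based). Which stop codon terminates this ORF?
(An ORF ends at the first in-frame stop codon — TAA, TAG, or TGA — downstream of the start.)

TGA

Codons from position 15: ATG (15–17), AGC (18–20), TGA (21–23).
The first in-frame stop codon is TGA.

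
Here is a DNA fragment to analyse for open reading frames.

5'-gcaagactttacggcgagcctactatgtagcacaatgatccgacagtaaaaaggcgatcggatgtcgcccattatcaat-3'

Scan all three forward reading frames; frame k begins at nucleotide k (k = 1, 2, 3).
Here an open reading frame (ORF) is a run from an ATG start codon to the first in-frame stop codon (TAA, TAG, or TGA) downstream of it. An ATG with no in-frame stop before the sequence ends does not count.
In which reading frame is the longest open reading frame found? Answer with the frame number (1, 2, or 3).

Frame 1: GCA AGA CTT TAC GGC GAG CCT ACT ATG TAG CAC AAT GAT CCG ACA GTA AAA AGG CGA TCG GAT GTC GCC CAT TAT CAA — ATG at 25, stop TAG at 28 → 6 nt.
Frame 2: CAA GAC TTT ACG GCG AGC CTA CTA TGT AGC ACA ATG ATC CGA CAG TAA AAA GGC GAT CGG ATG TCG CCC ATT ATC AAT — ATG at 35, stop TAA at 47 → 15 nt.
Frame 3: AAG ACT TTA CGG CGA GCC TAC TAT GTA GCA CAA TGA TCC GAC AGT AAA AAG GCG ATC GGA TGT CGC CCA TTA TCA — no ATG→stop ORF.
Longest ORF is 15 nt in frame 2 (positions 35–49).

2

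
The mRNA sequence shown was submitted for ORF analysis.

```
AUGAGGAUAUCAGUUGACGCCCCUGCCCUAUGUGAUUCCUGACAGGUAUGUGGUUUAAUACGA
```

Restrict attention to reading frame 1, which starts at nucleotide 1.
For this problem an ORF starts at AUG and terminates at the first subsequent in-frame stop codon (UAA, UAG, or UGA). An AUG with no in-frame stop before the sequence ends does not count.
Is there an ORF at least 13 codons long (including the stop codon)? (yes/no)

yes

Frame 1: AUG AGG AUA UCA GUU GAC GCC CCU GCC CUA UGU GAU UCC UGA CAG GUA UGU GGU UUA AUA CGA — AUG at 1, stop UGA at 40 → 42 nt.
Frame 1 has an ORF of 14 codons (positions 1–42) ≥ 13, so yes.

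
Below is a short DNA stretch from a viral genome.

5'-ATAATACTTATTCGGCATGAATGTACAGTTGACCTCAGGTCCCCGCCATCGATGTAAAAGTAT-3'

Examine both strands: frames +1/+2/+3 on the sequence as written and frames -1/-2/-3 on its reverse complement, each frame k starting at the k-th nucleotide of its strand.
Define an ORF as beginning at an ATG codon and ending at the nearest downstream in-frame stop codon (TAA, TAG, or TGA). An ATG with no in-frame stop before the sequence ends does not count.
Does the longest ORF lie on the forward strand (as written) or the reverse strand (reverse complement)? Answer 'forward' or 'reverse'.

reverse

Reverse complement (5'→3'): ATACTTTTACATCGATGGCGGGGACCTGAGGTCAACTGTACATTCATGCCGAATAAGTATTAT
Frame +1: ATA ATA CTT ATT CGG CAT GAA TGT ACA GTT GAC CTC AGG TCC CCG CCA TCG ATG TAA AAG TAT — ATG at 52, stop TAA at 55 → 6 nt.
Frame +2: TAA TAC TTA TTC GGC ATG AAT GTA CAG TTG ACC TCA GGT CCC CGC CAT CGA TGT AAA AGT — no ATG→stop ORF.
Frame +3: AAT ACT TAT TCG GCA TGA ATG TAC AGT TGA CCT CAG GTC CCC GCC ATC GAT GTA AAA GTA — ATG at 21, stop TGA at 30 → 12 nt.
Frame -1: ATA CTT TTA CAT CGA TGG CGG GGA CCT GAG GTC AAC TGT ACA TTC ATG CCG AAT AAG TAT TAT — no ATG→stop ORF.
Frame -2: TAC TTT TAC ATC GAT GGC GGG GAC CTG AGG TCA ACT GTA CAT TCA TGC CGA ATA AGT ATT — no ATG→stop ORF.
Frame -3: ACT TTT ACA TCG ATG GCG GGG ACC TGA GGT CAA CTG TAC ATT CAT GCC GAA TAA GTA TTA — ATG at 15, stop TGA at 27 → 15 nt.
Forward-strand max 12 nt; reverse-strand max 15 nt. The reverse strand has the longer ORF.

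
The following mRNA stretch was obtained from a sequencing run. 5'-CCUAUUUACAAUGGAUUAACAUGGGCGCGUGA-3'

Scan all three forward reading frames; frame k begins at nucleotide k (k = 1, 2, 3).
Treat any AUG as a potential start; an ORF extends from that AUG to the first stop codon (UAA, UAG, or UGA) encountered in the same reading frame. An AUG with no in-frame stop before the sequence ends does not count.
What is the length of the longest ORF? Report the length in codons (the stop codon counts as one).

Frame 1: CCU AUU UAC AAU GGA UUA ACA UGG GCG CGU — no AUG→stop ORF.
Frame 2: CUA UUU ACA AUG GAU UAA CAU GGG CGC GUG — AUG at 11, stop UAA at 17 → 9 nt.
Frame 3: UAU UUA CAA UGG AUU AAC AUG GGC GCG UGA — AUG at 21, stop UGA at 30 → 12 nt.
Longest: frame 3, positions 21–32, 12 nt = 4 codons = 3 aa. → 4 codons.

4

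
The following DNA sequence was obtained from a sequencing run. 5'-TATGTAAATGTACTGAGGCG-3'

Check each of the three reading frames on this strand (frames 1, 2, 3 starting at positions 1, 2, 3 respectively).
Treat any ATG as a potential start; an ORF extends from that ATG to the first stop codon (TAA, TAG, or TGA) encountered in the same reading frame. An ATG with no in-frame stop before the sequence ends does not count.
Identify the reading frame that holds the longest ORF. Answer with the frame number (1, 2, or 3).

2

Frame 1: TAT GTA AAT GTA CTG AGG — no ATG→stop ORF.
Frame 2: ATG TAA ATG TAC TGA GGC — ATG at 2, stop TAA at 5 → 6 nt; ATG at 8, stop TGA at 14 → 9 nt.
Frame 3: TGT AAA TGT ACT GAG GCG — no ATG→stop ORF.
Longest ORF is 9 nt in frame 2 (positions 8–16).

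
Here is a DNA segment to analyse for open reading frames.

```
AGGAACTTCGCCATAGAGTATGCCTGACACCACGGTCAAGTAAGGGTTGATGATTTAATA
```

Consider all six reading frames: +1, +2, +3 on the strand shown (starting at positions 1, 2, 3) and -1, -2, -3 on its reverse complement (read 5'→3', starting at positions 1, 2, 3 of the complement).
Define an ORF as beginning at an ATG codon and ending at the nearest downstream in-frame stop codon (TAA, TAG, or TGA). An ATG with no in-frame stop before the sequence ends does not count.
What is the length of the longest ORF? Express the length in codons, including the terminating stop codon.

Reverse complement (5'→3'): TATTAAATCATCAACCCTTACTTGACCGTGGTGTCAGGCATACTCTATGGCGAAGTTCCT
Frame +1: AGG AAC TTC GCC ATA GAG TAT GCC TGA CAC CAC GGT CAA GTA AGG GTT GAT GAT TTA ATA — no ATG→stop ORF.
Frame +2: GGA ACT TCG CCA TAG AGT ATG CCT GAC ACC ACG GTC AAG TAA GGG TTG ATG ATT TAA — ATG at 20, stop TAA at 41 → 24 nt; ATG at 50, stop TAA at 56 → 9 nt.
Frame +3: GAA CTT CGC CAT AGA GTA TGC CTG ACA CCA CGG TCA AGT AAG GGT TGA TGA TTT AAT — no ATG→stop ORF.
Frame -1: TAT TAA ATC ATC AAC CCT TAC TTG ACC GTG GTG TCA GGC ATA CTC TAT GGC GAA GTT CCT — no ATG→stop ORF.
Frame -2: ATT AAA TCA TCA ACC CTT ACT TGA CCG TGG TGT CAG GCA TAC TCT ATG GCG AAG TTC — no ATG→stop ORF.
Frame -3: TTA AAT CAT CAA CCC TTA CTT GAC CGT GGT GTC AGG CAT ACT CTA TGG CGA AGT TCC — no ATG→stop ORF.
Longest: frame +2, positions 20–43, 24 nt = 8 codons = 7 aa. → 8 codons.

8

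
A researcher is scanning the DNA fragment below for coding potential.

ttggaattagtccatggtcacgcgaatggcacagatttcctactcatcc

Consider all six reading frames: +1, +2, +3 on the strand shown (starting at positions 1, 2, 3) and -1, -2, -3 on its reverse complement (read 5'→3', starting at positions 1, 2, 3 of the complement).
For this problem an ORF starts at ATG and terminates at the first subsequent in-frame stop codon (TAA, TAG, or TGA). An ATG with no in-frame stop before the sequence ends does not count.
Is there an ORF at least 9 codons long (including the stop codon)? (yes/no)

Reverse complement (5'→3'): GGATGAGTAGGAAATCTGTGCCATTCGCGTGACCATGGACTAATTCCAA
Frame +1: TTG GAA TTA GTC CAT GGT CAC GCG AAT GGC ACA GAT TTC CTA CTC ATC — no ATG→stop ORF.
Frame +2: TGG AAT TAG TCC ATG GTC ACG CGA ATG GCA CAG ATT TCC TAC TCA TCC — no ATG→stop ORF.
Frame +3: GGA ATT AGT CCA TGG TCA CGC GAA TGG CAC AGA TTT CCT ACT CAT — no ATG→stop ORF.
Frame -1: GGA TGA GTA GGA AAT CTG TGC CAT TCG CGT GAC CAT GGA CTA ATT CCA — no ATG→stop ORF.
Frame -2: GAT GAG TAG GAA ATC TGT GCC ATT CGC GTG ACC ATG GAC TAA TTC CAA — ATG at 35, stop TAA at 41 → 9 nt.
Frame -3: ATG AGT AGG AAA TCT GTG CCA TTC GCG TGA CCA TGG ACT AAT TCC — ATG at 3, stop TGA at 30 → 30 nt.
Frame -3 has an ORF of 10 codons (positions 3–32) ≥ 9, so yes.

yes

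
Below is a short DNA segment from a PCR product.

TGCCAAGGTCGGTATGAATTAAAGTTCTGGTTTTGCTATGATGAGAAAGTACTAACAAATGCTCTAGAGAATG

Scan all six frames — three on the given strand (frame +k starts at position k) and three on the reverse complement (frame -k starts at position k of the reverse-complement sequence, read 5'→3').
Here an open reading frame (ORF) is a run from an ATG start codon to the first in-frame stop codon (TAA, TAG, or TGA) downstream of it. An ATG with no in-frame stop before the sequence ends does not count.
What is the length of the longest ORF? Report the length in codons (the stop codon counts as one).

6

Reverse complement (5'→3'): CATTCTCTAGAGCATTTGTTAGTACTTTCTCATCATAGCAAAACCAGAACTTTAATTCATACCGACCTTGGCA
Frame +1: TGC CAA GGT CGG TAT GAA TTA AAG TTC TGG TTT TGC TAT GAT GAG AAA GTA CTA ACA AAT GCT CTA GAG AAT — no ATG→stop ORF.
Frame +2: GCC AAG GTC GGT ATG AAT TAA AGT TCT GGT TTT GCT ATG ATG AGA AAG TAC TAA CAA ATG CTC TAG AGA ATG — ATG at 14, stop TAA at 20 → 9 nt; ATG at 38, stop TAA at 53 → 18 nt; ATG at 41, stop TAA at 53 → 15 nt; ATG at 59, stop TAG at 65 → 9 nt.
Frame +3: CCA AGG TCG GTA TGA ATT AAA GTT CTG GTT TTG CTA TGA TGA GAA AGT ACT AAC AAA TGC TCT AGA GAA — no ATG→stop ORF.
Frame -1: CAT TCT CTA GAG CAT TTG TTA GTA CTT TCT CAT CAT AGC AAA ACC AGA ACT TTA ATT CAT ACC GAC CTT GGC — no ATG→stop ORF.
Frame -2: ATT CTC TAG AGC ATT TGT TAG TAC TTT CTC ATC ATA GCA AAA CCA GAA CTT TAA TTC ATA CCG ACC TTG GCA — no ATG→stop ORF.
Frame -3: TTC TCT AGA GCA TTT GTT AGT ACT TTC TCA TCA TAG CAA AAC CAG AAC TTT AAT TCA TAC CGA CCT TGG — no ATG→stop ORF.
Longest: frame +2, positions 38–55, 18 nt = 6 codons = 5 aa. → 6 codons.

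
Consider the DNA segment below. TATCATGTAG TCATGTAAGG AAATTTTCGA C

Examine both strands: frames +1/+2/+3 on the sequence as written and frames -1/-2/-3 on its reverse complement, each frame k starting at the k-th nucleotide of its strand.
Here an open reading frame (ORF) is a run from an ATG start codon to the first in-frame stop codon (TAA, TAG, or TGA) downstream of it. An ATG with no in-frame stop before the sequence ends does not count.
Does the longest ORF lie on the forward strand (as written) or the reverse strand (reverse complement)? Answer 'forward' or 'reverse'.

reverse

Reverse complement (5'→3'): GTCGAAAATTTCCTTACATGACTACATGATA
Frame +1: TAT CAT GTA GTC ATG TAA GGA AAT TTT CGA — ATG at 13, stop TAA at 16 → 6 nt.
Frame +2: ATC ATG TAG TCA TGT AAG GAA ATT TTC GAC — ATG at 5, stop TAG at 8 → 6 nt.
Frame +3: TCA TGT AGT CAT GTA AGG AAA TTT TCG — no ATG→stop ORF.
Frame -1: GTC GAA AAT TTC CTT ACA TGA CTA CAT GAT — no ATG→stop ORF.
Frame -2: TCG AAA ATT TCC TTA CAT GAC TAC ATG ATA — no ATG→stop ORF.
Frame -3: CGA AAA TTT CCT TAC ATG ACT ACA TGA — ATG at 18, stop TGA at 27 → 12 nt.
Forward-strand max 6 nt; reverse-strand max 12 nt. The reverse strand has the longer ORF.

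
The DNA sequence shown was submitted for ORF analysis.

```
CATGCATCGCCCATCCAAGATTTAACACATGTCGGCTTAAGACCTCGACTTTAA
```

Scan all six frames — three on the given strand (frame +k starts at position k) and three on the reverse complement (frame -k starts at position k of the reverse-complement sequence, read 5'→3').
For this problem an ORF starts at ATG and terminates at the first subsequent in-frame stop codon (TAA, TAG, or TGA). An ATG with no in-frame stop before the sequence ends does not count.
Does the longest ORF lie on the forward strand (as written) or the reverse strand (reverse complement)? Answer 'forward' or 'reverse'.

forward

Reverse complement (5'→3'): TTAAAGTCGAGGTCTTAAGCCGACATGTGTTAAATCTTGGATGGGCGATGCATG
Frame +1: CAT GCA TCG CCC ATC CAA GAT TTA ACA CAT GTC GGC TTA AGA CCT CGA CTT TAA — no ATG→stop ORF.
Frame +2: ATG CAT CGC CCA TCC AAG ATT TAA CAC ATG TCG GCT TAA GAC CTC GAC TTT — ATG at 2, stop TAA at 23 → 24 nt; ATG at 29, stop TAA at 38 → 12 nt.
Frame +3: TGC ATC GCC CAT CCA AGA TTT AAC ACA TGT CGG CTT AAG ACC TCG ACT TTA — no ATG→stop ORF.
Frame -1: TTA AAG TCG AGG TCT TAA GCC GAC ATG TGT TAA ATC TTG GAT GGG CGA TGC ATG — ATG at 25, stop TAA at 31 → 9 nt.
Frame -2: TAA AGT CGA GGT CTT AAG CCG ACA TGT GTT AAA TCT TGG ATG GGC GAT GCA — no ATG→stop ORF.
Frame -3: AAA GTC GAG GTC TTA AGC CGA CAT GTG TTA AAT CTT GGA TGG GCG ATG CAT — no ATG→stop ORF.
Forward-strand max 24 nt; reverse-strand max 9 nt. The forward strand has the longer ORF.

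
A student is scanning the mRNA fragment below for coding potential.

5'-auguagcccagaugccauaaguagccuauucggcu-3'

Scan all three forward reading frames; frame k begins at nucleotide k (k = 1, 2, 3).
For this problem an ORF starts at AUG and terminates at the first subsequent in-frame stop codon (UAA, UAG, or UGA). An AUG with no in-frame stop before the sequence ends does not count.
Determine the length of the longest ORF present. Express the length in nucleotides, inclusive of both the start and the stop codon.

Frame 1: AUG UAG CCC AGA UGC CAU AAG UAG CCU AUU CGG — AUG at 1, stop UAG at 4 → 6 nt.
Frame 2: UGU AGC CCA GAU GCC AUA AGU AGC CUA UUC GGC — no AUG→stop ORF.
Frame 3: GUA GCC CAG AUG CCA UAA GUA GCC UAU UCG GCU — AUG at 12, stop UAA at 18 → 9 nt.
Longest: frame 3, positions 12–20, 9 nt = 3 codons = 2 aa. → 9 nucleotides.

9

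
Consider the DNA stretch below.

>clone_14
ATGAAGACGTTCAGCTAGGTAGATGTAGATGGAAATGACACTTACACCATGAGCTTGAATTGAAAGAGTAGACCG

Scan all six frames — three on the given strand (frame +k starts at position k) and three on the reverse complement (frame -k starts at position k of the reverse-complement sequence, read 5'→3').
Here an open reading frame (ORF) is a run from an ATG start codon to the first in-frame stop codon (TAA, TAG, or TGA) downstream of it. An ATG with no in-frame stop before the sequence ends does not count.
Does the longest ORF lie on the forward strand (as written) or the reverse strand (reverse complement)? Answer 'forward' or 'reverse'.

forward

Reverse complement (5'→3'): CGGTCTACTCTTTCAATTCAAGCTCATGGTGTAAGTGTCATTTCCATCTACATCTACCTAGCTGAACGTCTTCAT
Frame +1: ATG AAG ACG TTC AGC TAG GTA GAT GTA GAT GGA AAT GAC ACT TAC ACC ATG AGC TTG AAT TGA AAG AGT AGA CCG — ATG at 1, stop TAG at 16 → 18 nt; ATG at 49, stop TGA at 61 → 15 nt.
Frame +2: TGA AGA CGT TCA GCT AGG TAG ATG TAG ATG GAA ATG ACA CTT ACA CCA TGA GCT TGA ATT GAA AGA GTA GAC — ATG at 23, stop TAG at 26 → 6 nt; ATG at 29, stop TGA at 50 → 24 nt; ATG at 35, stop TGA at 50 → 18 nt.
Frame +3: GAA GAC GTT CAG CTA GGT AGA TGT AGA TGG AAA TGA CAC TTA CAC CAT GAG CTT GAA TTG AAA GAG TAG ACC — no ATG→stop ORF.
Frame -1: CGG TCT ACT CTT TCA ATT CAA GCT CAT GGT GTA AGT GTC ATT TCC ATC TAC ATC TAC CTA GCT GAA CGT CTT CAT — no ATG→stop ORF.
Frame -2: GGT CTA CTC TTT CAA TTC AAG CTC ATG GTG TAA GTG TCA TTT CCA TCT ACA TCT ACC TAG CTG AAC GTC TTC — ATG at 26, stop TAA at 32 → 9 nt.
Frame -3: GTC TAC TCT TTC AAT TCA AGC TCA TGG TGT AAG TGT CAT TTC CAT CTA CAT CTA CCT AGC TGA ACG TCT TCA — no ATG→stop ORF.
Forward-strand max 24 nt; reverse-strand max 9 nt. The forward strand has the longer ORF.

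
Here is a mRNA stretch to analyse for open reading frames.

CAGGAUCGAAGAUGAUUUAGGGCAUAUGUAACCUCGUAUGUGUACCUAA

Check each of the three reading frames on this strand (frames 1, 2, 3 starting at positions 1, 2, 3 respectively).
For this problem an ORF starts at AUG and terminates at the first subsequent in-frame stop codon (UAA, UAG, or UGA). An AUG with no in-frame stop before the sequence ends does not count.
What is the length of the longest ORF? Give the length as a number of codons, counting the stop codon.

Frame 1: CAG GAU CGA AGA UGA UUU AGG GCA UAU GUA ACC UCG UAU GUG UAC CUA — no AUG→stop ORF.
Frame 2: AGG AUC GAA GAU GAU UUA GGG CAU AUG UAA CCU CGU AUG UGU ACC UAA — AUG at 26, stop UAA at 29 → 6 nt; AUG at 38, stop UAA at 47 → 12 nt.
Frame 3: GGA UCG AAG AUG AUU UAG GGC AUA UGU AAC CUC GUA UGU GUA CCU — AUG at 12, stop UAG at 18 → 9 nt.
Longest: frame 2, positions 38–49, 12 nt = 4 codons = 3 aa. → 4 codons.

4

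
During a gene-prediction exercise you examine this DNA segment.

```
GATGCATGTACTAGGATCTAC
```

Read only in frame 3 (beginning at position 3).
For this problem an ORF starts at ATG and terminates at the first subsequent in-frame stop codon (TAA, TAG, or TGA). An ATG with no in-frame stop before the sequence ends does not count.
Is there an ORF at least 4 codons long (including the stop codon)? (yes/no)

Frame 3: TGC ATG TAC TAG GAT CTA — ATG at 6, stop TAG at 12 → 9 nt.
Largest ORF found is 3 codons < 4, so no.

no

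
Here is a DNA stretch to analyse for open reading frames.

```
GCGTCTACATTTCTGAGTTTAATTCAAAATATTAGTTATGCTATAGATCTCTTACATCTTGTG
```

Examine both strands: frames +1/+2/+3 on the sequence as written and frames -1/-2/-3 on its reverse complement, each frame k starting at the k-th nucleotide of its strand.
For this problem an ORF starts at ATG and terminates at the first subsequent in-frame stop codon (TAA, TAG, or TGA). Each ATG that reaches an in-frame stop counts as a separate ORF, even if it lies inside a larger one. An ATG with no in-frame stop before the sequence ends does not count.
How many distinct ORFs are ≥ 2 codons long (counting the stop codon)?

Reverse complement (5'→3'): CACAAGATGTAAGAGATCTATAGCATAACTAATATTTTGAATTAAACTCAGAAATGTAGACGC
Frame +1: GCG TCT ACA TTT CTG AGT TTA ATT CAA AAT ATT AGT TAT GCT ATA GAT CTC TTA CAT CTT GTG — no ATG→stop ORF.
Frame +2: CGT CTA CAT TTC TGA GTT TAA TTC AAA ATA TTA GTT ATG CTA TAG ATC TCT TAC ATC TTG — ATG at 38, stop TAG at 44 → 9 nt.
Frame +3: GTC TAC ATT TCT GAG TTT AAT TCA AAA TAT TAG TTA TGC TAT AGA TCT CTT ACA TCT TGT — no ATG→stop ORF.
Frame -1: CAC AAG ATG TAA GAG ATC TAT AGC ATA ACT AAT ATT TTG AAT TAA ACT CAG AAA TGT AGA CGC — ATG at 7, stop TAA at 10 → 6 nt.
Frame -2: ACA AGA TGT AAG AGA TCT ATA GCA TAA CTA ATA TTT TGA ATT AAA CTC AGA AAT GTA GAC — no ATG→stop ORF.
Frame -3: CAA GAT GTA AGA GAT CTA TAG CAT AAC TAA TAT TTT GAA TTA AAC TCA GAA ATG TAG ACG — ATG at 54, stop TAG at 57 → 6 nt.
ORFs ≥ 2 codons: frame +2 38–46 (3 codons), frame -1 7–12 (2 codons), frame -3 54–59 (2 codons). Count = 3.

3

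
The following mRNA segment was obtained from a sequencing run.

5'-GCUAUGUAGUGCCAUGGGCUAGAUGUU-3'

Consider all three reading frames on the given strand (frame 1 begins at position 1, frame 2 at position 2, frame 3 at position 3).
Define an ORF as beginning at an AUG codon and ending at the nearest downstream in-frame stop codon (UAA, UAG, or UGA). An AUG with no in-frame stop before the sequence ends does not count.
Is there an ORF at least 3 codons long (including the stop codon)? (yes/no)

yes

Frame 1: GCU AUG UAG UGC CAU GGG CUA GAU GUU — AUG at 4, stop UAG at 7 → 6 nt.
Frame 2: CUA UGU AGU GCC AUG GGC UAG AUG — AUG at 14, stop UAG at 20 → 9 nt.
Frame 3: UAU GUA GUG CCA UGG GCU AGA UGU — no AUG→stop ORF.
Frame 2 has an ORF of 3 codons (positions 14–22) ≥ 3, so yes.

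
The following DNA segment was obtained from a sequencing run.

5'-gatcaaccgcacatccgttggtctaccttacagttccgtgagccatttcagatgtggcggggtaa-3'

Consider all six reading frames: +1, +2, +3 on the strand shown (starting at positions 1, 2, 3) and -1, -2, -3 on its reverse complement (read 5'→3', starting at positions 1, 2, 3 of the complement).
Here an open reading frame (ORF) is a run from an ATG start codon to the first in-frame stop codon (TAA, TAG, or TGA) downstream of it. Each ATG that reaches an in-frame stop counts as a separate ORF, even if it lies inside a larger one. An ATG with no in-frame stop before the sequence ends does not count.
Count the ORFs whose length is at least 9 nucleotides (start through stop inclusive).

2

Reverse complement (5'→3'): TTACCCCGCCACATCTGAAATGGCTCACGGAACTGTAAGGTAGACCAACGGATGTGCGGTTGATC
Frame +1: GAT CAA CCG CAC ATC CGT TGG TCT ACC TTA CAG TTC CGT GAG CCA TTT CAG ATG TGG CGG GGT — no ATG→stop ORF.
Frame +2: ATC AAC CGC ACA TCC GTT GGT CTA CCT TAC AGT TCC GTG AGC CAT TTC AGA TGT GGC GGG GTA — no ATG→stop ORF.
Frame +3: TCA ACC GCA CAT CCG TTG GTC TAC CTT ACA GTT CCG TGA GCC ATT TCA GAT GTG GCG GGG TAA — no ATG→stop ORF.
Frame -1: TTA CCC CGC CAC ATC TGA AAT GGC TCA CGG AAC TGT AAG GTA GAC CAA CGG ATG TGC GGT TGA — ATG at 52, stop TGA at 61 → 12 nt.
Frame -2: TAC CCC GCC ACA TCT GAA ATG GCT CAC GGA ACT GTA AGG TAG ACC AAC GGA TGT GCG GTT GAT — ATG at 20, stop TAG at 41 → 24 nt.
Frame -3: ACC CCG CCA CAT CTG AAA TGG CTC ACG GAA CTG TAA GGT AGA CCA ACG GAT GTG CGG TTG ATC — no ATG→stop ORF.
ORFs ≥ 9 nucleotides: frame -1 52–63 (12 nucleotides), frame -2 20–43 (24 nucleotides). Count = 2.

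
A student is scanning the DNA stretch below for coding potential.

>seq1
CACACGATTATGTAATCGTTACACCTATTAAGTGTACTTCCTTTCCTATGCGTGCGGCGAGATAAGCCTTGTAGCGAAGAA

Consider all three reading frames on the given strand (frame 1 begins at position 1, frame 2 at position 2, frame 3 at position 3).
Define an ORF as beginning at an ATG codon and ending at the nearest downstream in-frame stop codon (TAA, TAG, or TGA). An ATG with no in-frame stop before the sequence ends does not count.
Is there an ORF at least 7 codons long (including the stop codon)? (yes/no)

Frame 1: CAC ACG ATT ATG TAA TCG TTA CAC CTA TTA AGT GTA CTT CCT TTC CTA TGC GTG CGG CGA GAT AAG CCT TGT AGC GAA GAA — ATG at 10, stop TAA at 13 → 6 nt.
Frame 2: ACA CGA TTA TGT AAT CGT TAC ACC TAT TAA GTG TAC TTC CTT TCC TAT GCG TGC GGC GAG ATA AGC CTT GTA GCG AAG — no ATG→stop ORF.
Frame 3: CAC GAT TAT GTA ATC GTT ACA CCT ATT AAG TGT ACT TCC TTT CCT ATG CGT GCG GCG AGA TAA GCC TTG TAG CGA AGA — ATG at 48, stop TAA at 63 → 18 nt.
Largest ORF found is 6 codons < 7, so no.

no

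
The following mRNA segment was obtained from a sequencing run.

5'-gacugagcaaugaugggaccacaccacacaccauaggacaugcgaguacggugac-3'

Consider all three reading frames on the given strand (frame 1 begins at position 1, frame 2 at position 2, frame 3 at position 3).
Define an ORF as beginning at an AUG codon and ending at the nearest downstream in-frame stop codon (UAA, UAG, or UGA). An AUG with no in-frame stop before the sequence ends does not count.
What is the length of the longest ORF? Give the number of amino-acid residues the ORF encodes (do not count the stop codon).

8

Frame 1: GAC UGA GCA AUG AUG GGA CCA CAC CAC ACA CCA UAG GAC AUG CGA GUA CGG UGA — AUG at 10, stop UAG at 34 → 27 nt; AUG at 13, stop UAG at 34 → 24 nt; AUG at 40, stop UGA at 52 → 15 nt.
Frame 2: ACU GAG CAA UGA UGG GAC CAC ACC ACA CAC CAU AGG ACA UGC GAG UAC GGU GAC — no AUG→stop ORF.
Frame 3: CUG AGC AAU GAU GGG ACC ACA CCA CAC ACC AUA GGA CAU GCG AGU ACG GUG — no AUG→stop ORF.
Longest: frame 1, positions 10–36, 27 nt = 9 codons = 8 aa. → 8 amino acids.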